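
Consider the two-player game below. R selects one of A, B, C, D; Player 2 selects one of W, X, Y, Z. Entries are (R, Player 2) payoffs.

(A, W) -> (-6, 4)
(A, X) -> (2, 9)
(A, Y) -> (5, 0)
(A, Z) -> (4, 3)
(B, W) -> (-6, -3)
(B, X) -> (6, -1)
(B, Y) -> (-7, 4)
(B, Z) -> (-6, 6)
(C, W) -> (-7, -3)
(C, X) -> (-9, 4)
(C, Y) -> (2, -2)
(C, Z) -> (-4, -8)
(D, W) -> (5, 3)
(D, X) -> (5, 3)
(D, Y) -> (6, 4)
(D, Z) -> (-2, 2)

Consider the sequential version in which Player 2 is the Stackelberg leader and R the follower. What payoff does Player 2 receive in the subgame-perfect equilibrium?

4

Work backward from R's decision.
- W: BR = D, leader payoff 3.
- X: BR = B, leader payoff -1.
- Y: BR = D, leader payoff 4.
- Z: BR = A, leader payoff 3.
Maximizing over 3, -1, 4, 3, Player 2 chooses Y. Subgame-perfect outcome: (D, Y) with payoffs (6, 4).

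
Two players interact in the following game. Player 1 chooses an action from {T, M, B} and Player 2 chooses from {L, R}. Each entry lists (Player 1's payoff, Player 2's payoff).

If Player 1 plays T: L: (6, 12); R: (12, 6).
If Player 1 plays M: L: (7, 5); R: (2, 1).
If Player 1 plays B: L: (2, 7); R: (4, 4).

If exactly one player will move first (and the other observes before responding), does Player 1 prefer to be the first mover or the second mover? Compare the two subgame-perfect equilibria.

second

If Player 1 leads: Player 2's best replies are T→L, M→L, B→L; Player 1's induced payoffs 6, 7, 2; outcome (M, L), payoffs (7, 5).
If Player 2 leads: Player 1's best replies are L→M, R→T; Player 2's induced payoffs 5, 6; outcome (T, R), payoffs (12, 6).
Player 1 gets 7 moving first and 12 moving second, so Player 1 prefers to move second.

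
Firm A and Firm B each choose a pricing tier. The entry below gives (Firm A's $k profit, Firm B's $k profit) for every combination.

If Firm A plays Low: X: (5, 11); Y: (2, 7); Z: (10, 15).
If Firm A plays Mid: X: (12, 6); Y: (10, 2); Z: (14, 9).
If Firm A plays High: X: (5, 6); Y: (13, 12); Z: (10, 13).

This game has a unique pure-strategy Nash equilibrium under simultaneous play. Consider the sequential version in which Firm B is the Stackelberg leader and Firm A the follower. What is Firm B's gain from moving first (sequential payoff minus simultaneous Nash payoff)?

Firm A best-responds to each possible Firm B move:
- X: BR = Mid, leader payoff 6.
- Y: BR = High, leader payoff 12.
- Z: BR = Mid, leader payoff 9.
Maximizing over 6, 12, 9, Firm B chooses Y. Subgame-perfect outcome: (High, Y) with payoffs (13, 12).
For the simultaneous game, intersect best replies.
Firm A's best replies: X→Mid; Y→High; Z→Mid.
Firm B's best replies: Low→Z; Mid→Z; High→Z.
The unique mutual best reply is (Mid, Z), giving (14, 9).
Firm B's commitment gain: 12 − 9 = 3.

3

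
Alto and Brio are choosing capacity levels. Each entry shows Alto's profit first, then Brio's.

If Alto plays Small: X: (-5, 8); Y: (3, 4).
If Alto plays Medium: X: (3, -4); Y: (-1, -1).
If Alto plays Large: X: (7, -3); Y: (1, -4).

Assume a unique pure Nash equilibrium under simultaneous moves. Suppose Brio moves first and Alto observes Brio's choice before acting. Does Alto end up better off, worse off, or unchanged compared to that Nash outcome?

Work backward from Alto's decision.
- X → Alto plays Large (best of -5, 3, 7); Brio gets -3.
- Y → Alto plays Small (best of 3, -1, 1); Brio gets 4.
Among -3, 4, the best is 4 at Y. Subgame-perfect outcome: (Small, Y) with payoffs (3, 4).
For the simultaneous game, intersect best replies.
Alto's best replies: X→Large; Y→Small.
Brio's best replies: Small→X; Medium→Y; Large→X.
Only (Large, X) has each player best-responding; Nash payoffs (7, -3).
Alto earns 3 sequentially versus 7 at the Nash outcome: worse off.

worse off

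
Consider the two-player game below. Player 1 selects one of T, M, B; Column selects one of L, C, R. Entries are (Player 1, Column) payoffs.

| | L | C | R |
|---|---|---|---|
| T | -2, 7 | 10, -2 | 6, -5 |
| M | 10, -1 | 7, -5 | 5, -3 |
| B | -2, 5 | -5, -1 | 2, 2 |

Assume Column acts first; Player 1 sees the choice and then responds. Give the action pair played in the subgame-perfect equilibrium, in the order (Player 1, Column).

Backward induction with Column moving first.
- L → Player 1 plays M (best of -2, 10, -2); Column gets -1.
- C → Player 1 plays T (best of 10, 7, -5); Column gets -2.
- R → Player 1 plays T (best of 6, 5, 2); Column gets -5.
Among -1, -2, -5, the best is -1 at L. Subgame-perfect outcome: (M, L) with payoffs (10, -1).

(M, L)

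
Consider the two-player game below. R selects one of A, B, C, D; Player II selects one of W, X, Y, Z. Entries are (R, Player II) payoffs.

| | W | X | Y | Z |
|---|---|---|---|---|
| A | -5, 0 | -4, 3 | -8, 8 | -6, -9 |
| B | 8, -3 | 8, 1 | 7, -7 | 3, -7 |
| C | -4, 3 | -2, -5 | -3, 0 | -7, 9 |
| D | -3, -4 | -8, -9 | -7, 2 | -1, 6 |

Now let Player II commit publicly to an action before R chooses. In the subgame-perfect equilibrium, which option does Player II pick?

Solve by backward induction (Player II leads).
- W: R compares -5, 8, -4, -3 and picks B; Player II would get -3.
- X: R compares -4, 8, -2, -8 and picks B; Player II would get 1.
- Y: R compares -8, 7, -3, -7 and picks B; Player II would get -7.
- Z: R compares -6, 3, -7, -1 and picks B; Player II would get -7.
Player II's induced payoffs are -3, 1, -7, -7, so Player II commits to X. Subgame-perfect outcome: (B, X) with payoffs (8, 1).

X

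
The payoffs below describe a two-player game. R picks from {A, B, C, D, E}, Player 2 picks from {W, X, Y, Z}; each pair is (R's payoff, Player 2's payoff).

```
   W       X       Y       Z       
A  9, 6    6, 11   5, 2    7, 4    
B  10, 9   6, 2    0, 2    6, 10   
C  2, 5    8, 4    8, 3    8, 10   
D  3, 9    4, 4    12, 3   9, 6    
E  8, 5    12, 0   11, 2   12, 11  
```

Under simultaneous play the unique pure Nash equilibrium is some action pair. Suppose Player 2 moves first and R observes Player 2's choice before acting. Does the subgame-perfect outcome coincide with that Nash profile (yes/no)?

Work backward from R's decision.
- W: BR = B, leader payoff 9.
- X: BR = E, leader payoff 0.
- Y: BR = D, leader payoff 3.
- Z: BR = E, leader payoff 11.
Player 2's induced payoffs are 9, 0, 3, 11, so Player 2 commits to Z. Subgame-perfect outcome: (E, Z) with payoffs (12, 11).
For the simultaneous game, intersect best replies.
R's best replies: W→B; X→E; Y→D; Z→E.
Player 2's best replies: A→X; B→Z; C→Z; D→W; E→Z.
The unique mutual best reply is (E, Z), giving (12, 11).
Sequential outcome (E, Z) coincides with the Nash profile (E, Z).

yes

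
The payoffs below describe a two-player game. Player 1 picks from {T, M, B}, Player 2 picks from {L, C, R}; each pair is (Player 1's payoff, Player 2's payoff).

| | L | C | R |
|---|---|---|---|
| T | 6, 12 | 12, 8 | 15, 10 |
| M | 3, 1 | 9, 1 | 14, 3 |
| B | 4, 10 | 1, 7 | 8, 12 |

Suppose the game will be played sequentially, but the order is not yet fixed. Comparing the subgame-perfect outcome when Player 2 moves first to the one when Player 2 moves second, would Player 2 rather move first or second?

first

If Player 1 leads: Player 2's best replies are T→L, M→R, B→R; Player 1's induced payoffs 6, 14, 8; outcome (M, R), payoffs (14, 3).
If Player 2 leads: Player 1's best replies are L→T, C→T, R→T; Player 2's induced payoffs 12, 8, 10; outcome (T, L), payoffs (6, 12).
Player 2 gets 12 moving first and 3 moving second, so Player 2 prefers to move first.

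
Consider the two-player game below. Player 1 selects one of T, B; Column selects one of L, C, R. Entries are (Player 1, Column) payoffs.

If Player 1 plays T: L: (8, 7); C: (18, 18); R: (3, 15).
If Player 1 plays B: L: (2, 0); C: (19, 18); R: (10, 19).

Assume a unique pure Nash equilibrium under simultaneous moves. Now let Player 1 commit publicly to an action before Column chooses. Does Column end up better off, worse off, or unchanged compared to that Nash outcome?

Backward induction with Player 1 moving first.
- T: BR = C, leader payoff 18.
- B: BR = R, leader payoff 10.
Player 1's induced payoffs are 18, 10, so Player 1 commits to T. Subgame-perfect outcome: (T, C) with payoffs (18, 18).
Under simultaneous play:
Player 1's best replies: L→T; C→B; R→B.
Column's best replies: T→C; B→R.
The unique mutual best reply is (B, R), giving (10, 19).
Column earns 18 sequentially versus 19 at the Nash outcome: worse off.

worse off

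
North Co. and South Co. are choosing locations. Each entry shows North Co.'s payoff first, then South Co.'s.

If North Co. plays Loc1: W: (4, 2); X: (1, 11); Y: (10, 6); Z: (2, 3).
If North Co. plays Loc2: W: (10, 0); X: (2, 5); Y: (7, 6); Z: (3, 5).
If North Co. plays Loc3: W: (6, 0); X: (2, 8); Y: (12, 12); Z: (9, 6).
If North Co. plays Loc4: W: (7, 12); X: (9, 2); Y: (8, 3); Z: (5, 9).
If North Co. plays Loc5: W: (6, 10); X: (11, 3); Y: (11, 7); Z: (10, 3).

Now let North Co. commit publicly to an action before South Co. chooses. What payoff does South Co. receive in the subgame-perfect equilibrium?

12

South Co. best-responds to each possible North Co. move:
- Loc1: BR = X, leader payoff 1.
- Loc2: BR = Y, leader payoff 7.
- Loc3: BR = Y, leader payoff 12.
- Loc4: BR = W, leader payoff 7.
- Loc5: BR = W, leader payoff 6.
North Co.'s induced payoffs are 1, 7, 12, 7, 6, so North Co. commits to Loc3. Subgame-perfect outcome: (Loc3, Y) with payoffs (12, 12).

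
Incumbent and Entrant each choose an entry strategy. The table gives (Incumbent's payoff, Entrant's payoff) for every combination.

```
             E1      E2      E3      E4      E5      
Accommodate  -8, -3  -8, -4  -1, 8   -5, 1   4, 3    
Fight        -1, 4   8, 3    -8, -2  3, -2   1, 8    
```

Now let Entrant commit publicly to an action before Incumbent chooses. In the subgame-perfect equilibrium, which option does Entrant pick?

Solve by backward induction (Entrant leads).
- E1: Incumbent compares -8, -1 and picks Fight; Entrant would get 4.
- E2: Incumbent compares -8, 8 and picks Fight; Entrant would get 3.
- E3: Incumbent compares -1, -8 and picks Accommodate; Entrant would get 8.
- E4: Incumbent compares -5, 3 and picks Fight; Entrant would get -2.
- E5: Incumbent compares 4, 1 and picks Accommodate; Entrant would get 3.
Entrant's induced payoffs are 4, 3, 8, -2, 3, so Entrant commits to E3. Subgame-perfect outcome: (Accommodate, E3) with payoffs (-1, 8).

E3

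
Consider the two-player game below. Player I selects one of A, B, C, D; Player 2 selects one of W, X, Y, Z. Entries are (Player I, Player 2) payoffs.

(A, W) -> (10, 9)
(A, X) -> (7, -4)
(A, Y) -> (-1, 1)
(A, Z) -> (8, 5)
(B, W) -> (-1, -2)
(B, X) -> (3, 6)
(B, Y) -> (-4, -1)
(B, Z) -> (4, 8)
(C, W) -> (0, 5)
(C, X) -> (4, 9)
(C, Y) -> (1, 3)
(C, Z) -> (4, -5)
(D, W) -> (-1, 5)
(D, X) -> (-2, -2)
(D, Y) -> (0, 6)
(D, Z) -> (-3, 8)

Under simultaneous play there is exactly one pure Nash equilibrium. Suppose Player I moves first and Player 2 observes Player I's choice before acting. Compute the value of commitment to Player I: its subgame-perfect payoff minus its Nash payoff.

0

Solve by backward induction (Player I leads).
- A → Player 2 plays W (best of 9, -4, 1, 5); Player I gets 10.
- B → Player 2 plays Z (best of -2, 6, -1, 8); Player I gets 4.
- C → Player 2 plays X (best of 5, 9, 3, -5); Player I gets 4.
- D → Player 2 plays Z (best of 5, -2, 6, 8); Player I gets -3.
Player I's induced payoffs are 10, 4, 4, -3, so Player I commits to A. Subgame-perfect outcome: (A, W) with payoffs (10, 9).
Now find the simultaneous Nash equilibrium.
Player I's best replies: W→A; X→A; Y→C; Z→A.
Player 2's best replies: A→W; B→Z; C→X; D→Z.
The unique mutual best reply is (A, W), giving (10, 9).
Player I's commitment gain: 10 − 10 = 0.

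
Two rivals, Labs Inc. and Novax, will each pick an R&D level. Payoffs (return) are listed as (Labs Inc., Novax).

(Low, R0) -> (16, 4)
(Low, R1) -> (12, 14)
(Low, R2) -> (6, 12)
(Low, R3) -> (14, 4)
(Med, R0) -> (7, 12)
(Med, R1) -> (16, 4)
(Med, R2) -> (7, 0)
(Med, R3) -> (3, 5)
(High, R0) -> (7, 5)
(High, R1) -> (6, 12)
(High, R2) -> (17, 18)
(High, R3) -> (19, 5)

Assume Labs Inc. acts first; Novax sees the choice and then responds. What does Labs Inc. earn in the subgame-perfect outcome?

17

Work backward from Novax's decision.
- Low: BR = R1, leader payoff 12.
- Med: BR = R0, leader payoff 7.
- High: BR = R2, leader payoff 17.
Among 12, 7, 17, the best is 17 at High. Subgame-perfect outcome: (High, R2) with payoffs (17, 18).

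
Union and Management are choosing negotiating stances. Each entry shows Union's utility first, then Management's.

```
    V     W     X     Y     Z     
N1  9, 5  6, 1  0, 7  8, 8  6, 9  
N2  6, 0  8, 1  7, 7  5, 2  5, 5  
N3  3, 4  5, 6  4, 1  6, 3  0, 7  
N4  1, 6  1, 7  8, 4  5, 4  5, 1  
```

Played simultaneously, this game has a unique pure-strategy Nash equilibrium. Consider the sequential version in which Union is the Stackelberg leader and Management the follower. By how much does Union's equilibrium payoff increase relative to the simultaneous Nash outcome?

Work backward from Management's decision.
- N1: Management compares 5, 1, 7, 8, 9 and picks Z; Union would get 6.
- N2: Management compares 0, 1, 7, 2, 5 and picks X; Union would get 7.
- N3: Management compares 4, 6, 1, 3, 7 and picks Z; Union would get 0.
- N4: Management compares 6, 7, 4, 4, 1 and picks W; Union would get 1.
Among 6, 7, 0, 1, the best is 7 at N2. Subgame-perfect outcome: (N2, X) with payoffs (7, 7).
Under simultaneous play:
Union's best replies: V→N1; W→N2; X→N4; Y→N1; Z→N1.
Management's best replies: N1→Z; N2→X; N3→Z; N4→W.
Only (N1, Z) has each player best-responding; Nash payoffs (6, 9).
Union's commitment gain: 7 − 6 = 1.

1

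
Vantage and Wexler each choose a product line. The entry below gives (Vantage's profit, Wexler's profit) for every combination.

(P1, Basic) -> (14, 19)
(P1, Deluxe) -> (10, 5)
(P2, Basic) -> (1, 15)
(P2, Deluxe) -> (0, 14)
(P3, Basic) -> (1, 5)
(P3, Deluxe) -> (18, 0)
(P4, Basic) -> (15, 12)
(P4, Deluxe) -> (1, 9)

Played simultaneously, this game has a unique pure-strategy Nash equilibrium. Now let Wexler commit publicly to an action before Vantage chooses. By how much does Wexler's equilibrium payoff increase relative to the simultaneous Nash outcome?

Work backward from Vantage's decision.
- Basic: BR = P4, leader payoff 12.
- Deluxe: BR = P3, leader payoff 0.
Wexler's induced payoffs are 12, 0, so Wexler commits to Basic. Subgame-perfect outcome: (P4, Basic) with payoffs (15, 12).
Under simultaneous play:
Vantage's best replies: Basic→P4; Deluxe→P3.
Wexler's best replies: P1→Basic; P2→Basic; P3→Basic; P4→Basic.
The unique mutual best reply is (P4, Basic), giving (15, 12).
Wexler's commitment gain: 12 − 12 = 0.

0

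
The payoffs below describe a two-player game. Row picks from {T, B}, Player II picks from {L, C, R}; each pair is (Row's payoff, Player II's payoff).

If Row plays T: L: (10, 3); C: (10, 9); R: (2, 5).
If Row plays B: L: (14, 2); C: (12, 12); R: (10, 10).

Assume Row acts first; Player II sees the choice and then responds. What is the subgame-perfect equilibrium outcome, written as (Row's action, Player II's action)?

(B, C)

Backward induction with Row moving first.
- T → Player II plays C (best of 3, 9, 5); Row gets 10.
- B → Player II plays C (best of 2, 12, 10); Row gets 12.
Among 10, 12, the best is 12 at B. Subgame-perfect outcome: (B, C) with payoffs (12, 12).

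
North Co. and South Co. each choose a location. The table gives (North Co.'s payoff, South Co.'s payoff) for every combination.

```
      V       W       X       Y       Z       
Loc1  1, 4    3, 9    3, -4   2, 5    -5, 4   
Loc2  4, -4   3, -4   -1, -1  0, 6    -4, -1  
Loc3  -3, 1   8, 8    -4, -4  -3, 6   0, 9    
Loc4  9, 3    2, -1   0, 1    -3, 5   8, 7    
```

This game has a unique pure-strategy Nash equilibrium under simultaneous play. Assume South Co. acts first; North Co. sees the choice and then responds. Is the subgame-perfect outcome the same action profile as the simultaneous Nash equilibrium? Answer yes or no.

Solve by backward induction (South Co. leads).
- V: North Co. compares 1, 4, -3, 9 and picks Loc4; South Co. would get 3.
- W: North Co. compares 3, 3, 8, 2 and picks Loc3; South Co. would get 8.
- X: North Co. compares 3, -1, -4, 0 and picks Loc1; South Co. would get -4.
- Y: North Co. compares 2, 0, -3, -3 and picks Loc1; South Co. would get 5.
- Z: North Co. compares -5, -4, 0, 8 and picks Loc4; South Co. would get 7.
Among 3, 8, -4, 5, 7, the best is 8 at W. Subgame-perfect outcome: (Loc3, W) with payoffs (8, 8).
Now find the simultaneous Nash equilibrium.
North Co.'s best replies: V→Loc4; W→Loc3; X→Loc1; Y→Loc1; Z→Loc4.
South Co.'s best replies: Loc1→W; Loc2→Y; Loc3→Z; Loc4→Z.
The unique mutual best reply is (Loc4, Z), giving (8, 7).
Sequential outcome (Loc3, W) differs from the Nash profile (Loc4, Z).

no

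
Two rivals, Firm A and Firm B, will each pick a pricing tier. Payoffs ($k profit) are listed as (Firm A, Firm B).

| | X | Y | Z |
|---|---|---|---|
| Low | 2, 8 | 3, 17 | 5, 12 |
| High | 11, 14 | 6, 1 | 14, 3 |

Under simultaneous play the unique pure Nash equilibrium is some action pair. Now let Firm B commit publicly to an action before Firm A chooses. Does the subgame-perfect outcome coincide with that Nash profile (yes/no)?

Solve by backward induction (Firm B leads).
- X → Firm A plays High (best of 2, 11); Firm B gets 14.
- Y → Firm A plays High (best of 3, 6); Firm B gets 1.
- Z → Firm A plays High (best of 5, 14); Firm B gets 3.
Maximizing over 14, 1, 3, Firm B chooses X. Subgame-perfect outcome: (High, X) with payoffs (11, 14).
For the simultaneous game, intersect best replies.
Firm A's best replies: X→High; Y→High; Z→High.
Firm B's best replies: Low→Y; High→X.
The unique mutual best reply is (High, X), giving (11, 14).
Sequential outcome (High, X) coincides with the Nash profile (High, X).

yes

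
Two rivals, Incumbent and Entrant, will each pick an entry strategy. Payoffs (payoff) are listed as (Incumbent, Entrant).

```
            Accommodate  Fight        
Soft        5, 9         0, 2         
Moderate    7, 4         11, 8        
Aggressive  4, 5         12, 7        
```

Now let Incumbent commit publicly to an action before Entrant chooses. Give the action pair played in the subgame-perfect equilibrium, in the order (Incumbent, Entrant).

Backward induction with Incumbent moving first.
- Soft: BR = Accommodate, leader payoff 5.
- Moderate: BR = Fight, leader payoff 11.
- Aggressive: BR = Fight, leader payoff 12.
Incumbent's induced payoffs are 5, 11, 12, so Incumbent commits to Aggressive. Subgame-perfect outcome: (Aggressive, Fight) with payoffs (12, 7).

(Aggressive, Fight)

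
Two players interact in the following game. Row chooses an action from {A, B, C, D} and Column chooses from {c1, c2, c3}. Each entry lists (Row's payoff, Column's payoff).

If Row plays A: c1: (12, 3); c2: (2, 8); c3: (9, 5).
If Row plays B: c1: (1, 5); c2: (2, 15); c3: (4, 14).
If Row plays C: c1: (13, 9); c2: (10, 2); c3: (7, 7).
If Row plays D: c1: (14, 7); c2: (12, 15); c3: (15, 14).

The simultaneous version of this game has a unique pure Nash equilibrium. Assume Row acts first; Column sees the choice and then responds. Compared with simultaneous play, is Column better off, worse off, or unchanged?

Backward induction with Row moving first.
- A: Column compares 3, 8, 5 and picks c2; Row would get 2.
- B: Column compares 5, 15, 14 and picks c2; Row would get 2.
- C: Column compares 9, 2, 7 and picks c1; Row would get 13.
- D: Column compares 7, 15, 14 and picks c2; Row would get 12.
Among 2, 2, 13, 12, the best is 13 at C. Subgame-perfect outcome: (C, c1) with payoffs (13, 9).
For the simultaneous game, intersect best replies.
Row's best replies: c1→D; c2→D; c3→D.
Column's best replies: A→c2; B→c2; C→c1; D→c2.
Only (D, c2) has each player best-responding; Nash payoffs (12, 15).
Column earns 9 sequentially versus 15 at the Nash outcome: worse off.

worse off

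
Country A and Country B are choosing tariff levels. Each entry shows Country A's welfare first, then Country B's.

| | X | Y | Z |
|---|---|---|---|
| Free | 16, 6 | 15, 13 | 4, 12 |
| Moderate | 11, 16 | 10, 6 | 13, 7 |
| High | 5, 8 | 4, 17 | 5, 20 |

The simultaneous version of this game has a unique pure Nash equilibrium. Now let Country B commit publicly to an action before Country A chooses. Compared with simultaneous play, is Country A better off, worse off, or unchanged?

Country A best-responds to each possible Country B move:
- X: Country A compares 16, 11, 5 and picks Free; Country B would get 6.
- Y: Country A compares 15, 10, 4 and picks Free; Country B would get 13.
- Z: Country A compares 4, 13, 5 and picks Moderate; Country B would get 7.
Maximizing over 6, 13, 7, Country B chooses Y. Subgame-perfect outcome: (Free, Y) with payoffs (15, 13).
Now find the simultaneous Nash equilibrium.
Country A's best replies: X→Free; Y→Free; Z→Moderate.
Country B's best replies: Free→Y; Moderate→X; High→Z.
Only (Free, Y) has each player best-responding; Nash payoffs (15, 13).
Country A earns 15 sequentially versus 15 at the Nash outcome: unchanged.

unchanged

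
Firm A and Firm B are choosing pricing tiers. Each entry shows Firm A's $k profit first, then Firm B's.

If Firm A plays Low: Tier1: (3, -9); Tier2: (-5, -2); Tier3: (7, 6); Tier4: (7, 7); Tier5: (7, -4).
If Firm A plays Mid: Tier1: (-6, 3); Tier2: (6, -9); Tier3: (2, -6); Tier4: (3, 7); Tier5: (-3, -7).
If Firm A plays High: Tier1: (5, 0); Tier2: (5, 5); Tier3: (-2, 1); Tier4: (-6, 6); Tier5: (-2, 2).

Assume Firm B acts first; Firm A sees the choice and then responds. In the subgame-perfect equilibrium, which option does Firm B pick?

Tier4

Firm A best-responds to each possible Firm B move:
- Tier1: BR = High, leader payoff 0.
- Tier2: BR = Mid, leader payoff -9.
- Tier3: BR = Low, leader payoff 6.
- Tier4: BR = Low, leader payoff 7.
- Tier5: BR = Low, leader payoff -4.
Firm B's induced payoffs are 0, -9, 6, 7, -4, so Firm B commits to Tier4. Subgame-perfect outcome: (Low, Tier4) with payoffs (7, 7).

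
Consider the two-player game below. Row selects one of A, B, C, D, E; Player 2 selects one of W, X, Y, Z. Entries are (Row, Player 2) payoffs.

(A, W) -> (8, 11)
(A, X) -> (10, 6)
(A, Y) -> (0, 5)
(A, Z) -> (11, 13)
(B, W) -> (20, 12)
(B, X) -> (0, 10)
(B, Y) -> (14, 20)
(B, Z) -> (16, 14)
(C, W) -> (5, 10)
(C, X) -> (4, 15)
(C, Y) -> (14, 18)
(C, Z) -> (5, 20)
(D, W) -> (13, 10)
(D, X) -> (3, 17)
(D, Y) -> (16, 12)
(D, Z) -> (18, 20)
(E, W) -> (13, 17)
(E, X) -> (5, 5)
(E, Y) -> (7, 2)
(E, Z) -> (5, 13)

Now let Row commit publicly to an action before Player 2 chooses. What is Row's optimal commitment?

D

Work backward from Player 2's decision.
- A: BR = Z, leader payoff 11.
- B: BR = Y, leader payoff 14.
- C: BR = Z, leader payoff 5.
- D: BR = Z, leader payoff 18.
- E: BR = W, leader payoff 13.
Among 11, 14, 5, 18, 13, the best is 18 at D. Subgame-perfect outcome: (D, Z) with payoffs (18, 20).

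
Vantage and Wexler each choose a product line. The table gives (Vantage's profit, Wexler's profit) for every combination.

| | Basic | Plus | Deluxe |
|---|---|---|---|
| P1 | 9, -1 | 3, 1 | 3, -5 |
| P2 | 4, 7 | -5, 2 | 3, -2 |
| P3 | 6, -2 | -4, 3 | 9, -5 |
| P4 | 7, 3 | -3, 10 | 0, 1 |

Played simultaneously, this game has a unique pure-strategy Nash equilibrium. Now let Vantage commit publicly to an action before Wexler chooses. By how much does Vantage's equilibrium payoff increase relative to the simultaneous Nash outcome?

1

Solve by backward induction (Vantage leads).
- P1: Wexler compares -1, 1, -5 and picks Plus; Vantage would get 3.
- P2: Wexler compares 7, 2, -2 and picks Basic; Vantage would get 4.
- P3: Wexler compares -2, 3, -5 and picks Plus; Vantage would get -4.
- P4: Wexler compares 3, 10, 1 and picks Plus; Vantage would get -3.
Vantage's induced payoffs are 3, 4, -4, -3, so Vantage commits to P2. Subgame-perfect outcome: (P2, Basic) with payoffs (4, 7).
Under simultaneous play:
Vantage's best replies: Basic→P1; Plus→P1; Deluxe→P3.
Wexler's best replies: P1→Plus; P2→Basic; P3→Plus; P4→Plus.
The unique mutual best reply is (P1, Plus), giving (3, 1).
Vantage's commitment gain: 4 − 3 = 1.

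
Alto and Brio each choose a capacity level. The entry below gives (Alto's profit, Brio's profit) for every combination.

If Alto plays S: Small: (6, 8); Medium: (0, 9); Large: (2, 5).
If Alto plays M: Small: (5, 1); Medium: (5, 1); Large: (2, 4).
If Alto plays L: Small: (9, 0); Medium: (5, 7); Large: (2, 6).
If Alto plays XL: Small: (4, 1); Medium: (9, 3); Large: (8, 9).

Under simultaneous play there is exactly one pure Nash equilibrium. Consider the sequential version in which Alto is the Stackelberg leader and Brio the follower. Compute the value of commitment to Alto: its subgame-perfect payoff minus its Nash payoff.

Brio best-responds to each possible Alto move:
- S: BR = Medium, leader payoff 0.
- M: BR = Large, leader payoff 2.
- L: BR = Medium, leader payoff 5.
- XL: BR = Large, leader payoff 8.
Among 0, 2, 5, 8, the best is 8 at XL. Subgame-perfect outcome: (XL, Large) with payoffs (8, 9).
For the simultaneous game, intersect best replies.
Alto's best replies: Small→L; Medium→XL; Large→XL.
Brio's best replies: S→Medium; M→Large; L→Medium; XL→Large.
The unique mutual best reply is (XL, Large), giving (8, 9).
Alto's commitment gain: 8 − 8 = 0.

0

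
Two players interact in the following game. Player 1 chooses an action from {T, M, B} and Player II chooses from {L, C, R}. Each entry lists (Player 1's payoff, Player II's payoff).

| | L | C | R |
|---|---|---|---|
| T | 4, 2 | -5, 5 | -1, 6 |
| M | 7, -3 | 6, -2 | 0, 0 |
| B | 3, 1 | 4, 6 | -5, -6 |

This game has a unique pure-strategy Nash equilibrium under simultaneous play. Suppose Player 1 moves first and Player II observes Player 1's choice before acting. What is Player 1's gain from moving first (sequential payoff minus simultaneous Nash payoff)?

4

Player II best-responds to each possible Player 1 move:
- T: BR = R, leader payoff -1.
- M: BR = R, leader payoff 0.
- B: BR = C, leader payoff 4.
Maximizing over -1, 0, 4, Player 1 chooses B. Subgame-perfect outcome: (B, C) with payoffs (4, 6).
For the simultaneous game, intersect best replies.
Player 1's best replies: L→M; C→M; R→M.
Player II's best replies: T→R; M→R; B→C.
The unique mutual best reply is (M, R), giving (0, 0).
Player 1's commitment gain: 4 − 0 = 4.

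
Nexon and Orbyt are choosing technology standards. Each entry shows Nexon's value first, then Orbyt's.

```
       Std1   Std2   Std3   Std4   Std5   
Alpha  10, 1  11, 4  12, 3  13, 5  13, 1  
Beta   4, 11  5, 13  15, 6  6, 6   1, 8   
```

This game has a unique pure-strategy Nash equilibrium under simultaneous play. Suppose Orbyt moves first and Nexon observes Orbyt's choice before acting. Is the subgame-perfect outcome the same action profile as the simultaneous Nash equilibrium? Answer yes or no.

Backward induction with Orbyt moving first.
- Std1: Nexon compares 10, 4 and picks Alpha; Orbyt would get 1.
- Std2: Nexon compares 11, 5 and picks Alpha; Orbyt would get 4.
- Std3: Nexon compares 12, 15 and picks Beta; Orbyt would get 6.
- Std4: Nexon compares 13, 6 and picks Alpha; Orbyt would get 5.
- Std5: Nexon compares 13, 1 and picks Alpha; Orbyt would get 1.
Orbyt's induced payoffs are 1, 4, 6, 5, 1, so Orbyt commits to Std3. Subgame-perfect outcome: (Beta, Std3) with payoffs (15, 6).
Now find the simultaneous Nash equilibrium.
Nexon's best replies: Std1→Alpha; Std2→Alpha; Std3→Beta; Std4→Alpha; Std5→Alpha.
Orbyt's best replies: Alpha→Std4; Beta→Std2.
Only (Alpha, Std4) has each player best-responding; Nash payoffs (13, 5).
Sequential outcome (Beta, Std3) differs from the Nash profile (Alpha, Std4).

no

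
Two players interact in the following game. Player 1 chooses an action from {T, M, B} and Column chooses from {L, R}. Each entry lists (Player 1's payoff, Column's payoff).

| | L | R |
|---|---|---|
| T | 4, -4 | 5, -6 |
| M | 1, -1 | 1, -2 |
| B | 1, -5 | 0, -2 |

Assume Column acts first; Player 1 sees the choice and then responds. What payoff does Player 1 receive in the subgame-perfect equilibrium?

4

Solve by backward induction (Column leads).
- L → Player 1 plays T (best of 4, 1, 1); Column gets -4.
- R → Player 1 plays T (best of 5, 1, 0); Column gets -6.
Column's induced payoffs are -4, -6, so Column commits to L. Subgame-perfect outcome: (T, L) with payoffs (4, -4).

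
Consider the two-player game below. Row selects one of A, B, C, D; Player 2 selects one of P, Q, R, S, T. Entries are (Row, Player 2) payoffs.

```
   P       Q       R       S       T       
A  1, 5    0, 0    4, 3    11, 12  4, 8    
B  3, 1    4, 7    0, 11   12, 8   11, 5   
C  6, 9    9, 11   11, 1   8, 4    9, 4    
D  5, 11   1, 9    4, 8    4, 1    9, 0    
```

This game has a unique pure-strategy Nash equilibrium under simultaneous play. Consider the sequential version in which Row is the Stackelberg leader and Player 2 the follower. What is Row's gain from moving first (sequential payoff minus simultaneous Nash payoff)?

Player 2 best-responds to each possible Row move:
- A → Player 2 plays S (best of 5, 0, 3, 12, 8); Row gets 11.
- B → Player 2 plays R (best of 1, 7, 11, 8, 5); Row gets 0.
- C → Player 2 plays Q (best of 9, 11, 1, 4, 4); Row gets 9.
- D → Player 2 plays P (best of 11, 9, 8, 1, 0); Row gets 5.
Among 11, 0, 9, 5, the best is 11 at A. Subgame-perfect outcome: (A, S) with payoffs (11, 12).
For the simultaneous game, intersect best replies.
Row's best replies: P→C; Q→C; R→C; S→B; T→B.
Player 2's best replies: A→S; B→R; C→Q; D→P.
The unique mutual best reply is (C, Q), giving (9, 11).
Row's commitment gain: 11 − 9 = 2.

2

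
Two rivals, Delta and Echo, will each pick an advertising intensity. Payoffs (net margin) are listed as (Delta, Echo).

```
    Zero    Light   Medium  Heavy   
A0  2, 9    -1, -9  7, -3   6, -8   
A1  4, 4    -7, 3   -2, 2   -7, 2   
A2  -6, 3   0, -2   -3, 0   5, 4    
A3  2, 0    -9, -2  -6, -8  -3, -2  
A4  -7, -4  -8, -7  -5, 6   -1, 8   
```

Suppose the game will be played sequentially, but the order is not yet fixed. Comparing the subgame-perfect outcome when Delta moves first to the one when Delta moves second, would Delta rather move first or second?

first

If Delta leads: Echo's best replies are A0→Zero, A1→Zero, A2→Heavy, A3→Zero, A4→Heavy; Delta's induced payoffs 2, 4, 5, 2, -1; outcome (A2, Heavy), payoffs (5, 4).
If Echo leads: Delta's best replies are Zero→A1, Light→A2, Medium→A0, Heavy→A0; Echo's induced payoffs 4, -2, -3, -8; outcome (A1, Zero), payoffs (4, 4).
Delta gets 5 moving first and 4 moving second, so Delta prefers to move first.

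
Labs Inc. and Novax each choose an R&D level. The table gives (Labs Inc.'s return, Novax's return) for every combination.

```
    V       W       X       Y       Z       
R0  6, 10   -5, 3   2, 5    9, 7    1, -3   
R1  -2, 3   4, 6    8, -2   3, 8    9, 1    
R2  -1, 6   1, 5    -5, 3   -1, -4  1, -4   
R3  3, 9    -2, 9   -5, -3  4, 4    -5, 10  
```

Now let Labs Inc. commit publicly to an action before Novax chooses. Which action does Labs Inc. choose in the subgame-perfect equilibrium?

Backward induction with Labs Inc. moving first.
- R0: Novax compares 10, 3, 5, 7, -3 and picks V; Labs Inc. would get 6.
- R1: Novax compares 3, 6, -2, 8, 1 and picks Y; Labs Inc. would get 3.
- R2: Novax compares 6, 5, 3, -4, -4 and picks V; Labs Inc. would get -1.
- R3: Novax compares 9, 9, -3, 4, 10 and picks Z; Labs Inc. would get -5.
Among 6, 3, -1, -5, the best is 6 at R0. Subgame-perfect outcome: (R0, V) with payoffs (6, 10).

R0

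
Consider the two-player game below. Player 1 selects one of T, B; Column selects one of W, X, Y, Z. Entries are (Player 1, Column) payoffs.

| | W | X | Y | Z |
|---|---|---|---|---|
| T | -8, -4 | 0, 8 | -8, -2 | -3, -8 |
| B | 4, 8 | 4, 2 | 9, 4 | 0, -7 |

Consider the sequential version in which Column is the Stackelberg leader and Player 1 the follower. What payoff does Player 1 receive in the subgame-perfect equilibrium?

Solve by backward induction (Column leads).
- W: Player 1 compares -8, 4 and picks B; Column would get 8.
- X: Player 1 compares 0, 4 and picks B; Column would get 2.
- Y: Player 1 compares -8, 9 and picks B; Column would get 4.
- Z: Player 1 compares -3, 0 and picks B; Column would get -7.
Column's induced payoffs are 8, 2, 4, -7, so Column commits to W. Subgame-perfect outcome: (B, W) with payoffs (4, 8).

4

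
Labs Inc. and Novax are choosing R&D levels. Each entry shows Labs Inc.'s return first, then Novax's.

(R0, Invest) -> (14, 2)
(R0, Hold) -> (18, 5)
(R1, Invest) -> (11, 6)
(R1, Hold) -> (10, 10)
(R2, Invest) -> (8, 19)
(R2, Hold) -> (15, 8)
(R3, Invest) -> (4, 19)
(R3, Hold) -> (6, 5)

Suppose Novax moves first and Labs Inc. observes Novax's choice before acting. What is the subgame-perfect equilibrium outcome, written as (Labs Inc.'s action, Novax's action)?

(R0, Hold)

Backward induction with Novax moving first.
- Invest → Labs Inc. plays R0 (best of 14, 11, 8, 4); Novax gets 2.
- Hold → Labs Inc. plays R0 (best of 18, 10, 15, 6); Novax gets 5.
Maximizing over 2, 5, Novax chooses Hold. Subgame-perfect outcome: (R0, Hold) with payoffs (18, 5).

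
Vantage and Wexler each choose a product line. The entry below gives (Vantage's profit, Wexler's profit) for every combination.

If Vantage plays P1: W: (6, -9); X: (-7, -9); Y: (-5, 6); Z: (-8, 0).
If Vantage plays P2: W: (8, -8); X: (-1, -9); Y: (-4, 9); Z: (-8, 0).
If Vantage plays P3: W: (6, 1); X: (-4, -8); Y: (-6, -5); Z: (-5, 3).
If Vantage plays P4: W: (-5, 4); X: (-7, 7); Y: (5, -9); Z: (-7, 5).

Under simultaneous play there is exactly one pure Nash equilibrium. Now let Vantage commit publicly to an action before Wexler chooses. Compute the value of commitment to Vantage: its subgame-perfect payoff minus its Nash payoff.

Solve by backward induction (Vantage leads).
- P1 → Wexler plays Y (best of -9, -9, 6, 0); Vantage gets -5.
- P2 → Wexler plays Y (best of -8, -9, 9, 0); Vantage gets -4.
- P3 → Wexler plays Z (best of 1, -8, -5, 3); Vantage gets -5.
- P4 → Wexler plays X (best of 4, 7, -9, 5); Vantage gets -7.
Among -5, -4, -5, -7, the best is -4 at P2. Subgame-perfect outcome: (P2, Y) with payoffs (-4, 9).
Now find the simultaneous Nash equilibrium.
Vantage's best replies: W→P2; X→P2; Y→P4; Z→P3.
Wexler's best replies: P1→Y; P2→Y; P3→Z; P4→X.
Only (P3, Z) has each player best-responding; Nash payoffs (-5, 3).
Vantage's commitment gain: -4 − -5 = 1.

1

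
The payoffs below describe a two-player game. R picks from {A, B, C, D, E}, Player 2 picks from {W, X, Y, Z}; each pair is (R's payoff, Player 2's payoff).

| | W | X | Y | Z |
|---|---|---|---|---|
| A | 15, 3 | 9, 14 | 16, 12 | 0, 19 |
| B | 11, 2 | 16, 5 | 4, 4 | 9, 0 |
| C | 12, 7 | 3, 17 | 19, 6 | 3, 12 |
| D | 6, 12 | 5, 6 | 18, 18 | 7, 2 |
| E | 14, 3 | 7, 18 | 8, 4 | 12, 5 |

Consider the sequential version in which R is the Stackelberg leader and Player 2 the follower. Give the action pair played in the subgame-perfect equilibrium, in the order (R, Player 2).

Solve by backward induction (R leads).
- A → Player 2 plays Z (best of 3, 14, 12, 19); R gets 0.
- B → Player 2 plays X (best of 2, 5, 4, 0); R gets 16.
- C → Player 2 plays X (best of 7, 17, 6, 12); R gets 3.
- D → Player 2 plays Y (best of 12, 6, 18, 2); R gets 18.
- E → Player 2 plays X (best of 3, 18, 4, 5); R gets 7.
R's induced payoffs are 0, 16, 3, 18, 7, so R commits to D. Subgame-perfect outcome: (D, Y) with payoffs (18, 18).

(D, Y)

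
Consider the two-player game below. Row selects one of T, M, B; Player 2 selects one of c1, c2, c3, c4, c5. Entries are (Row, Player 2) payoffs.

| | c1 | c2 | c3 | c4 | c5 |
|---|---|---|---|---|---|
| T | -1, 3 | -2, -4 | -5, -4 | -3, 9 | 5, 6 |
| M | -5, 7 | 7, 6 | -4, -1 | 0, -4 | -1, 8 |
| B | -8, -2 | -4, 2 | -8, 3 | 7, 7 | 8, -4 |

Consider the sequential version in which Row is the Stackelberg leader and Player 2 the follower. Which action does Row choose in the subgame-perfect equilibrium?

Work backward from Player 2's decision.
- T: BR = c4, leader payoff -3.
- M: BR = c5, leader payoff -1.
- B: BR = c4, leader payoff 7.
Row's induced payoffs are -3, -1, 7, so Row commits to B. Subgame-perfect outcome: (B, c4) with payoffs (7, 7).

B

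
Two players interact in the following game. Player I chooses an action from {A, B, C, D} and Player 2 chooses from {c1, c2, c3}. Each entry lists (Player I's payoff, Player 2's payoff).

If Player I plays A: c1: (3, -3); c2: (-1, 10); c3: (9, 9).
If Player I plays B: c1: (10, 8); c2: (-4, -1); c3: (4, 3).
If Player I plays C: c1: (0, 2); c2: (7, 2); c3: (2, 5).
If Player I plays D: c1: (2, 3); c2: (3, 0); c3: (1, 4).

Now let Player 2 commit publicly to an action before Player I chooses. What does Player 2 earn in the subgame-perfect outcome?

Solve by backward induction (Player 2 leads).
- c1: Player I compares 3, 10, 0, 2 and picks B; Player 2 would get 8.
- c2: Player I compares -1, -4, 7, 3 and picks C; Player 2 would get 2.
- c3: Player I compares 9, 4, 2, 1 and picks A; Player 2 would get 9.
Player 2's induced payoffs are 8, 2, 9, so Player 2 commits to c3. Subgame-perfect outcome: (A, c3) with payoffs (9, 9).

9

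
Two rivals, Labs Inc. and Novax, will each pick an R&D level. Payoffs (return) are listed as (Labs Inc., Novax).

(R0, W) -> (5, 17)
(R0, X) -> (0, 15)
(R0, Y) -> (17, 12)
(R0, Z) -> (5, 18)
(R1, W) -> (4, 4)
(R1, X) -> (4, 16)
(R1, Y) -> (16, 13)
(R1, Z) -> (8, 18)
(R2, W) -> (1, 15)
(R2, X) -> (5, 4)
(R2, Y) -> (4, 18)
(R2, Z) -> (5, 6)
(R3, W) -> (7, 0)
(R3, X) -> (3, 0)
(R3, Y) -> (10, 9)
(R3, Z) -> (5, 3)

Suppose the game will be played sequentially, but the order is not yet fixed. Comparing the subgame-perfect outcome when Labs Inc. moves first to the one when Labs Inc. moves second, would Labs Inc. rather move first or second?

If Labs Inc. leads: Novax's best replies are R0→Z, R1→Z, R2→Y, R3→Y; Labs Inc.'s induced payoffs 5, 8, 4, 10; outcome (R3, Y), payoffs (10, 9).
If Novax leads: Labs Inc.'s best replies are W→R3, X→R2, Y→R0, Z→R1; Novax's induced payoffs 0, 4, 12, 18; outcome (R1, Z), payoffs (8, 18).
Labs Inc. gets 10 moving first and 8 moving second, so Labs Inc. prefers to move first.

first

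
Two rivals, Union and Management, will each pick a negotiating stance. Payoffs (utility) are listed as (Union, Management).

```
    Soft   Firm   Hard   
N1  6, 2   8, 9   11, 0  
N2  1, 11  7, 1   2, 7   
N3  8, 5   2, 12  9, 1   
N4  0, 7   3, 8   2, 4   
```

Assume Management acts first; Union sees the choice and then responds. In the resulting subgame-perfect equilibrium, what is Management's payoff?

9

Backward induction with Management moving first.
- Soft: BR = N3, leader payoff 5.
- Firm: BR = N1, leader payoff 9.
- Hard: BR = N1, leader payoff 0.
Maximizing over 5, 9, 0, Management chooses Firm. Subgame-perfect outcome: (N1, Firm) with payoffs (8, 9).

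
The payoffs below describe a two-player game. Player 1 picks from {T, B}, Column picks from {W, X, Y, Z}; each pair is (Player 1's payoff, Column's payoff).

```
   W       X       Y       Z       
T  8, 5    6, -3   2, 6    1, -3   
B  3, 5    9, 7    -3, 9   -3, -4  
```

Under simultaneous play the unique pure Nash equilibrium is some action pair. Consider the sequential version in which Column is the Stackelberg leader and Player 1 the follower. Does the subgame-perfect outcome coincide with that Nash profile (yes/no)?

no

Solve by backward induction (Column leads).
- W → Player 1 plays T (best of 8, 3); Column gets 5.
- X → Player 1 plays B (best of 6, 9); Column gets 7.
- Y → Player 1 plays T (best of 2, -3); Column gets 6.
- Z → Player 1 plays T (best of 1, -3); Column gets -3.
Maximizing over 5, 7, 6, -3, Column chooses X. Subgame-perfect outcome: (B, X) with payoffs (9, 7).
Now find the simultaneous Nash equilibrium.
Player 1's best replies: W→T; X→B; Y→T; Z→T.
Column's best replies: T→Y; B→Y.
Only (T, Y) has each player best-responding; Nash payoffs (2, 6).
Sequential outcome (B, X) differs from the Nash profile (T, Y).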